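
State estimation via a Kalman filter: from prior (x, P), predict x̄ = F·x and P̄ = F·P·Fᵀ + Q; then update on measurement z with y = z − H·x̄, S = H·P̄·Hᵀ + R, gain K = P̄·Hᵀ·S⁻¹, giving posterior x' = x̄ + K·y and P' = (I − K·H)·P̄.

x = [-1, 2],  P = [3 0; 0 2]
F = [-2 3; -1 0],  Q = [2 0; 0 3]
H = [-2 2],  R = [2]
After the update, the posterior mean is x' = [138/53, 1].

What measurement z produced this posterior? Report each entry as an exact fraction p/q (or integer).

z = [-3]

x̄ = F·x = [8, 1]
P̄ = F·P·Fᵀ + Q = [32 6; 6 6]
S = H·P̄·Hᵀ + R = [106]
K = P̄·Hᵀ·S⁻¹ = [-26/53; 0]
x' − x̄ = [-286/53, 0] = K·y
y = (KᵀK)⁻¹·Kᵀ·(x' − x̄) = [11]
z = y + H·x̄ = [11] + [-14] = [-3]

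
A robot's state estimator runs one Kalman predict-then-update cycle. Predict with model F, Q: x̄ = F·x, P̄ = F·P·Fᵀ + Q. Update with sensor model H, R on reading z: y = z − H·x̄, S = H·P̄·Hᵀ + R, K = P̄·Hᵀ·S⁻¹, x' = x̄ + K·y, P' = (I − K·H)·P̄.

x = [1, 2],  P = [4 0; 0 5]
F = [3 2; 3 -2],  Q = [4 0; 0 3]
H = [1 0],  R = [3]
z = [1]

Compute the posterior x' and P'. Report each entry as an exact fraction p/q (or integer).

x' = [9/7, -53/21]
P' = [20/7 16/21; 16/21 3461/63]

x̄ = F·x = [7, -1]
P̄ = F·P·Fᵀ + Q = [60 16; 16 59]
y = z − H·x̄ = [-6]
S = H·P̄·Hᵀ + R = [63]
K = P̄·Hᵀ·S⁻¹ = [20/21; 16/63]
x' = x̄ + K·y = [9/7, -53/21]
P' = (I − K·H)·P̄ = [20/7 16/21; 16/21 3461/63]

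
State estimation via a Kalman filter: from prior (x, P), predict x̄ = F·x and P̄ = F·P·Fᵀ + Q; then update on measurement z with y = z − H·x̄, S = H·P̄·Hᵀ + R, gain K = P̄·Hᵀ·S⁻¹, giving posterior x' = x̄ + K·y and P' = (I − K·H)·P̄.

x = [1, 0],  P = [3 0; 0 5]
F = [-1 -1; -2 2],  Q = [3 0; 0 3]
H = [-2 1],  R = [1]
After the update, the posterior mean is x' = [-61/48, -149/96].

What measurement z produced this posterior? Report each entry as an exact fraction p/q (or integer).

z = [1]

x̄ = F·x = [-1, -2]
P̄ = F·P·Fᵀ + Q = [11 -4; -4 35]
S = H·P̄·Hᵀ + R = [96]
K = P̄·Hᵀ·S⁻¹ = [-13/48; 43/96]
x' − x̄ = [-13/48, 43/96] = K·y
y = (KᵀK)⁻¹·Kᵀ·(x' − x̄) = [1]
z = y + H·x̄ = [1] + [0] = [1]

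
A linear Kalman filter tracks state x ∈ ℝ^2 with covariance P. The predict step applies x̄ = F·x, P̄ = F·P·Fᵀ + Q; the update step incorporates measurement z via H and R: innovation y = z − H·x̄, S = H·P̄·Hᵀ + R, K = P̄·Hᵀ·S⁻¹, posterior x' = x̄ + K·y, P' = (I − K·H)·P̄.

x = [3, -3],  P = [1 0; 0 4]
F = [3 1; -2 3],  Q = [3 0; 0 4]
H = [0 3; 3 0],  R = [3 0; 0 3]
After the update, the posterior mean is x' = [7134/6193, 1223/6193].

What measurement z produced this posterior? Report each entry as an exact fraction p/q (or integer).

x̄ = F·x = [6, -15]
P̄ = F·P·Fᵀ + Q = [16 6; 6 44]
S = H·P̄·Hᵀ + R = [399 54; 54 147]
K = P̄·Hᵀ·S⁻¹ = [6/6193 2020/6193; 2048/6193 6/6193]
x' − x̄ = [-30024/6193, 94118/6193] = K·y
y = (KᵀK)⁻¹·Kᵀ·(x' − x̄) = [46, -15]
z = y + H·x̄ = [46, -15] + [-45, 18] = [1, 3]

z = [1, 3]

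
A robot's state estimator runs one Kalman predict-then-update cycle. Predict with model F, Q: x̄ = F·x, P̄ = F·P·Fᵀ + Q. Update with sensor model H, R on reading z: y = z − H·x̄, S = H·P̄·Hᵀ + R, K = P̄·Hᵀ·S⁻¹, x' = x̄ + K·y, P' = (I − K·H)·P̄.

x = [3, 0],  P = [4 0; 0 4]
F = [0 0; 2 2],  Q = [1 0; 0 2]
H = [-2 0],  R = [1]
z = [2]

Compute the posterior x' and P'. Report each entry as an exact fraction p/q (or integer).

x' = [-4/5, 6]
P' = [1/5 0; 0 34]

x̄ = F·x = [0, 6]
P̄ = F·P·Fᵀ + Q = [1 0; 0 34]
y = z − H·x̄ = [2]
S = H·P̄·Hᵀ + R = [5]
K = P̄·Hᵀ·S⁻¹ = [-2/5; 0]
x' = x̄ + K·y = [-4/5, 6]
P' = (I − K·H)·P̄ = [1/5 0; 0 34]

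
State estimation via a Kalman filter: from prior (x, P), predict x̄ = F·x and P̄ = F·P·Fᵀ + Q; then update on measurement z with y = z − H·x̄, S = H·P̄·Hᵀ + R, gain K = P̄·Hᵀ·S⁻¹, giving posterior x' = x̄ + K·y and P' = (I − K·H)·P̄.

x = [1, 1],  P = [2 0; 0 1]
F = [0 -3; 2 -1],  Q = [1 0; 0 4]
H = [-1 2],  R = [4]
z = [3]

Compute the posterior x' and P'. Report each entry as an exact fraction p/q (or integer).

x' = [-77/27, 4/27]
P' = [262/27 127/27; 127/27 173/54]

x̄ = F·x = [-3, 1]
P̄ = F·P·Fᵀ + Q = [10 3; 3 13]
y = z − H·x̄ = [-2]
S = H·P̄·Hᵀ + R = [54]
K = P̄·Hᵀ·S⁻¹ = [-2/27; 23/54]
x' = x̄ + K·y = [-77/27, 4/27]
P' = (I − K·H)·P̄ = [262/27 127/27; 127/27 173/54]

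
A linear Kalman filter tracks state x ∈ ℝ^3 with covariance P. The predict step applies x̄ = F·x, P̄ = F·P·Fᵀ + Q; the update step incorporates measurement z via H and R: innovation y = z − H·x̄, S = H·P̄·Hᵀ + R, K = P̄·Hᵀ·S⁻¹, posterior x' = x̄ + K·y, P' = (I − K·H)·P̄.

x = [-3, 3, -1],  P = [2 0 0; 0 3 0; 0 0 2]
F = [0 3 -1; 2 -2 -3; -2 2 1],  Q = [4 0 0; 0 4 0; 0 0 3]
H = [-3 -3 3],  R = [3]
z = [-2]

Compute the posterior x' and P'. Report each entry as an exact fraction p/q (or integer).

x' = [3050/289, -809/289, 2059/289]
P' = [9462/289 -4308/289 5149/289; -4308/289 2730/289 -1634/289; 5149/289 -1634/289 3550/289]

x̄ = F·x = [10, -9, 11]
P̄ = F·P·Fᵀ + Q = [33 -12 16; -12 42 -26; 16 -26 25]
y = z − H·x̄ = [-32]
S = H·P̄·Hᵀ + R = [867]
K = P̄·Hᵀ·S⁻¹ = [-5/289; -56/289; 35/289]
x' = x̄ + K·y = [3050/289, -809/289, 2059/289]
P' = (I − K·H)·P̄ = [9462/289 -4308/289 5149/289; -4308/289 2730/289 -1634/289; 5149/289 -1634/289 3550/289]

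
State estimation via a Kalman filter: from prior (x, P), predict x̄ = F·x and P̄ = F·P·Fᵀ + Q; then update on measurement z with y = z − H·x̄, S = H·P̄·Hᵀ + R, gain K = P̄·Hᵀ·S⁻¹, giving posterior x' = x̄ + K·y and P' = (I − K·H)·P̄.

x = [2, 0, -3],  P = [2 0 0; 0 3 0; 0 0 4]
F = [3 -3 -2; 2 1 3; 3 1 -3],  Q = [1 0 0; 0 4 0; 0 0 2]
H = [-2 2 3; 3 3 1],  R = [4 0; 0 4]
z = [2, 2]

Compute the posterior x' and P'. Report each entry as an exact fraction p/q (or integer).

x̄ = F·x = [12, -5, 15]
P̄ = F·P·Fᵀ + Q = [62 -21 33; -21 51 -21; 33 -21 59]
y = z − H·x̄ = [-9, -34]
S = H·P̄·Hᵀ + R = [507 111; 111 774]
K = P̄·Hᵀ·S⁻¹ = [-7686/42233 28843/126699; 6115/42233 2888/42233; 91/807 86/807]
x' = x̄ + K·y = [747248/126699, -364392/42233, 8362/807]
P' = (I − K·H)·P̄ = [603648/42233 -927716/42233 19312/807; -927716/42233 1459296/42233 -10084/269; 19312/807 -10084/269 33164/807]

x' = [747248/126699, -364392/42233, 8362/807]
P' = [603648/42233 -927716/42233 19312/807; -927716/42233 1459296/42233 -10084/269; 19312/807 -10084/269 33164/807]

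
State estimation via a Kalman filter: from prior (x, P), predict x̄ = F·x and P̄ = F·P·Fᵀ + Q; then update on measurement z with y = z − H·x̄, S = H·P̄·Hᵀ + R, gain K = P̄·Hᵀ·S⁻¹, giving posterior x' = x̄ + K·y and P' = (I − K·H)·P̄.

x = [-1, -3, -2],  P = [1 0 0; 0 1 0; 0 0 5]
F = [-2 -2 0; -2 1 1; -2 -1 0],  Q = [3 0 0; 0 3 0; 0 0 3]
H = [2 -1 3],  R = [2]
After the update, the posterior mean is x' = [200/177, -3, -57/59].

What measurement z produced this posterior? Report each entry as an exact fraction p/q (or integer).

x̄ = F·x = [8, -3, 5]
P̄ = F·P·Fᵀ + Q = [11 2 6; 2 13 3; 6 3 8]
S = H·P̄·Hᵀ + R = [177]
K = P̄·Hᵀ·S⁻¹ = [38/177; 0; 11/59]
x' − x̄ = [-1216/177, 0, -352/59] = K·y
y = (KᵀK)⁻¹·Kᵀ·(x' − x̄) = [-32]
z = y + H·x̄ = [-32] + [34] = [2]

z = [2]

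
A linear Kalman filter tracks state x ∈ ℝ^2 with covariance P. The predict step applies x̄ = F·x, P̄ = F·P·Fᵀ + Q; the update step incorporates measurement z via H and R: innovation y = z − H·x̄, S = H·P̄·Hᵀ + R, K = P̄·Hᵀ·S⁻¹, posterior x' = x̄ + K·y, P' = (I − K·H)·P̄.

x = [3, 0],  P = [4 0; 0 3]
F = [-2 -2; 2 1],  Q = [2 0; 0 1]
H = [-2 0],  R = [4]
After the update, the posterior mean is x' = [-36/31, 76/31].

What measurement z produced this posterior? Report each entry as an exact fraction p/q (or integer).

z = [2]

x̄ = F·x = [-6, 6]
P̄ = F·P·Fᵀ + Q = [30 -22; -22 20]
S = H·P̄·Hᵀ + R = [124]
K = P̄·Hᵀ·S⁻¹ = [-15/31; 11/31]
x' − x̄ = [150/31, -110/31] = K·y
y = (KᵀK)⁻¹·Kᵀ·(x' − x̄) = [-10]
z = y + H·x̄ = [-10] + [12] = [2]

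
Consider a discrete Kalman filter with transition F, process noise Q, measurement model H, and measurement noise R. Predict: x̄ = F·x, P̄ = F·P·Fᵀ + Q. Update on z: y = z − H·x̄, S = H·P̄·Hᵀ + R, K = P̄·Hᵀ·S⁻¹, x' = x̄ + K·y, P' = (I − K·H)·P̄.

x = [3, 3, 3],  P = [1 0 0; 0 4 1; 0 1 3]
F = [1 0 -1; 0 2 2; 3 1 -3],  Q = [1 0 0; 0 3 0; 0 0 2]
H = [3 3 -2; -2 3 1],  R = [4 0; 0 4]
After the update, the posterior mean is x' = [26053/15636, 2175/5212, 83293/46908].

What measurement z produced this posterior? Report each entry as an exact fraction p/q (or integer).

x̄ = F·x = [0, 12, 3]
P̄ = F·P·Fᵀ + Q = [5 -8 11; -8 39 -14; 11 -14 36]
S = H·P̄·Hᵀ + R = [436 344; 344 379]
K = P̄·Hᵀ·S⁻¹ = [-1279/15636 53/3909; 547/5212 285/1303; -21067/46908 3914/11727]
x' − x̄ = [26053/15636, -60369/5212, -57431/46908] = K·y
y = (KᵀK)⁻¹·Kᵀ·(x' − x̄) = [-27, -40]
z = y + H·x̄ = [-27, -40] + [30, 39] = [3, -1]

z = [3, -1]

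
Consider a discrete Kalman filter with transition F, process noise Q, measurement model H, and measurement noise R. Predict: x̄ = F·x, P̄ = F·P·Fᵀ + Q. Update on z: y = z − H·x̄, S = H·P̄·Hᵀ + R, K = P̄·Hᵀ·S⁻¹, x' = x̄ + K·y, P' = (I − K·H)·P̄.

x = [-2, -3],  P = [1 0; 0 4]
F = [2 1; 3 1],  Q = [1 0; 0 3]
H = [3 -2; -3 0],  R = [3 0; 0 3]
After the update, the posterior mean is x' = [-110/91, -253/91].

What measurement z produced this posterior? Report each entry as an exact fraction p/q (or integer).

z = [2, 3]

x̄ = F·x = [-7, -9]
P̄ = F·P·Fᵀ + Q = [9 10; 10 16]
S = H·P̄·Hᵀ + R = [28 -21; -21 84]
K = P̄·Hᵀ·S⁻¹ = [1/91 -29/91; -38/91 -6/13]
x' − x̄ = [527/91, 566/91] = K·y
y = (KᵀK)⁻¹·Kᵀ·(x' − x̄) = [5, -18]
z = y + H·x̄ = [5, -18] + [-3, 21] = [2, 3]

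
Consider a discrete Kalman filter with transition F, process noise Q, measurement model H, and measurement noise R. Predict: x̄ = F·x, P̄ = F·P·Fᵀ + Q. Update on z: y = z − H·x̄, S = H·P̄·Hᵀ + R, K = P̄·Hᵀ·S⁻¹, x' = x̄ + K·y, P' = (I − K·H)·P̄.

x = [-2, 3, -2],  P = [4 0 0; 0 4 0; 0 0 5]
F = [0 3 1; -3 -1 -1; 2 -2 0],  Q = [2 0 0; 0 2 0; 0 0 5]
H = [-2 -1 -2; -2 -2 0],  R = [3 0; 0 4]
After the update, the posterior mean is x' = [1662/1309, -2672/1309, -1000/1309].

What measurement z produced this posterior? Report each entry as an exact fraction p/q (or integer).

z = [1, 2]

x̄ = F·x = [7, 5, -10]
P̄ = F·P·Fᵀ + Q = [43 -17 -24; -17 47 -16; -24 -16 37]
S = H·P̄·Hᵀ + R = [46 4; 4 228]
K = P̄·Hᵀ·S⁻¹ = [-1145/2618 -577/2618; 1143/2618 -709/2618; -325/1309 465/1309]
x' − x̄ = [-7501/1309, -9217/1309, 12090/1309] = K·y
y = (KᵀK)⁻¹·Kᵀ·(x' − x̄) = [0, 26]
z = y + H·x̄ = [0, 26] + [1, -24] = [1, 2]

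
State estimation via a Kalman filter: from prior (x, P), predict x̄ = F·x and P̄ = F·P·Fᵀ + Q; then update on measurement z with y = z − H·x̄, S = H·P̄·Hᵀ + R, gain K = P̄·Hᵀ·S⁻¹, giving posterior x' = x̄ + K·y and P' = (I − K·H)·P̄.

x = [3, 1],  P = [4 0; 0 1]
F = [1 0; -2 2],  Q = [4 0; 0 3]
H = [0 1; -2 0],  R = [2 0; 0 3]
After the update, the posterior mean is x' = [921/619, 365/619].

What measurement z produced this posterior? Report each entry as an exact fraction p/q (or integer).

x̄ = F·x = [3, -4]
P̄ = F·P·Fᵀ + Q = [8 -8; -8 23]
S = H·P̄·Hᵀ + R = [25 16; 16 35]
K = P̄·Hᵀ·S⁻¹ = [-24/619 -272/619; 549/619 32/619]
x' − x̄ = [-936/619, 2841/619] = K·y
y = (KᵀK)⁻¹·Kᵀ·(x' − x̄) = [5, 3]
z = y + H·x̄ = [5, 3] + [-4, -6] = [1, -3]

z = [1, -3]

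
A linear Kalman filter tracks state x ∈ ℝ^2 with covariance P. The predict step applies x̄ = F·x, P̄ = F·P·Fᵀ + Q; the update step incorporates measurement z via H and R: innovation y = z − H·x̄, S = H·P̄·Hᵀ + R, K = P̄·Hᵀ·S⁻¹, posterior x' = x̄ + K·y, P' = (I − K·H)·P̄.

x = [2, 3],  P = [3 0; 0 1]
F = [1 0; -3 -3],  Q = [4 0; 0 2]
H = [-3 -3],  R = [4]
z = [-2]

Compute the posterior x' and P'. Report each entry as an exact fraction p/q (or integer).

x' = [248/247, -138/247]
P' = [1693/247 -1701/247; -1701/247 1817/247]

x̄ = F·x = [2, -15]
P̄ = F·P·Fᵀ + Q = [7 -9; -9 38]
y = z − H·x̄ = [-41]
S = H·P̄·Hᵀ + R = [247]
K = P̄·Hᵀ·S⁻¹ = [6/247; -87/247]
x' = x̄ + K·y = [248/247, -138/247]
P' = (I − K·H)·P̄ = [1693/247 -1701/247; -1701/247 1817/247]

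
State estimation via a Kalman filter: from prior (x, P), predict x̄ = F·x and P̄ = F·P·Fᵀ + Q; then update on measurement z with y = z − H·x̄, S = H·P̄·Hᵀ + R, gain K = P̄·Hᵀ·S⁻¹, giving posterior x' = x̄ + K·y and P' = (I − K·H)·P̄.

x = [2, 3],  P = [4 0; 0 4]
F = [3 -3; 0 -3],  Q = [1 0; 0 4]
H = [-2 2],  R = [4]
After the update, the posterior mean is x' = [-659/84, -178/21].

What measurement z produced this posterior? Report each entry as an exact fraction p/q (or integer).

z = [-1]

x̄ = F·x = [-3, -9]
P̄ = F·P·Fᵀ + Q = [73 36; 36 40]
S = H·P̄·Hᵀ + R = [168]
K = P̄·Hᵀ·S⁻¹ = [-37/84; 1/21]
x' − x̄ = [-407/84, 11/21] = K·y
y = (KᵀK)⁻¹·Kᵀ·(x' − x̄) = [11]
z = y + H·x̄ = [11] + [-12] = [-1]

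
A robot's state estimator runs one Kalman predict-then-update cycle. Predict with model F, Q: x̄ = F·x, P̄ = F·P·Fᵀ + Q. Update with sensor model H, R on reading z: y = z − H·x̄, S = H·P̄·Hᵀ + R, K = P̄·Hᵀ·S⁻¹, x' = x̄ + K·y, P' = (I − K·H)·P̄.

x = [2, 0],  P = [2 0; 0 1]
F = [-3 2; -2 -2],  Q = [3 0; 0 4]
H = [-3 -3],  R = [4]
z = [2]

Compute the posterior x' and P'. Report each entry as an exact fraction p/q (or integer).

x̄ = F·x = [-6, -4]
P̄ = F·P·Fᵀ + Q = [25 8; 8 16]
y = z − H·x̄ = [-28]
S = H·P̄·Hᵀ + R = [517]
K = P̄·Hᵀ·S⁻¹ = [-9/47; -72/517]
x' = x̄ + K·y = [-30/47, -52/517]
P' = (I − K·H)·P̄ = [284/47 -272/47; -272/47 3088/517]

x' = [-30/47, -52/517]
P' = [284/47 -272/47; -272/47 3088/517]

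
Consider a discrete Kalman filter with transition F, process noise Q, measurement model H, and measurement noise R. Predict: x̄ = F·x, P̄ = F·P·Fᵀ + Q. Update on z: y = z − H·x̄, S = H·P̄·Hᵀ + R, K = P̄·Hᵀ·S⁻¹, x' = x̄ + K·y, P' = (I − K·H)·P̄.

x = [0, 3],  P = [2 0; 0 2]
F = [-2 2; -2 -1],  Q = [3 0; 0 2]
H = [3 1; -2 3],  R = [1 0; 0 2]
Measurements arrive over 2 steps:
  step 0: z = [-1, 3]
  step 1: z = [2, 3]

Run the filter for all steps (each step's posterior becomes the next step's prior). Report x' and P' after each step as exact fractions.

step 0: x̄ = F·x = [6, -3]
step 0: P̄ = F·P·Fᵀ + Q = [19 4; 4 12]
step 0: y = z − H·x̄ = [-16, 24]
step 0: S = H·P̄·Hᵀ + R = [208 -50; -50 138]
step 0: K = P̄·Hᵀ·S⁻¹ = [3559/13102 -1179/13102; 1178/6551 1756/6551]
step 0: x' = x̄ + K·y = [-3314/6551, 3643/6551]
step 0: P' = (I − K·H)·P̄ = [1185/13102 2/6551; 2/6551 1172/6551]
step 1: x̄ = F·x = [13914/6551, 2985/6551]
step 1: P̄ = F·P·Fᵀ + Q = [26695/6551 22/6551; 22/6551 16652/6551]
step 1: y = z − H·x̄ = [-31625/6551, 38526/6551]
step 1: S = H·P̄·Hᵀ + R = [263590/6551 -110060/6551; -110060/6551 269486/6551]
step 1: K = P̄·Hᵀ·S⁻¹ = [1199731/4497070 -39987/449707; 381567/2248535 114458/449707]
step 1: x' = x̄ + K·y = [281647/899414, 509628/449707]
step 1: P' = (I − K·H)·P̄ = [399903/4497070 11/2248535; 11/2248535 381534/2248535]

step 0: x' = [-3314/6551, 3643/6551], P' = [1185/13102 2/6551; 2/6551 1172/6551]
step 1: x' = [281647/899414, 509628/449707], P' = [399903/4497070 11/2248535; 11/2248535 381534/2248535]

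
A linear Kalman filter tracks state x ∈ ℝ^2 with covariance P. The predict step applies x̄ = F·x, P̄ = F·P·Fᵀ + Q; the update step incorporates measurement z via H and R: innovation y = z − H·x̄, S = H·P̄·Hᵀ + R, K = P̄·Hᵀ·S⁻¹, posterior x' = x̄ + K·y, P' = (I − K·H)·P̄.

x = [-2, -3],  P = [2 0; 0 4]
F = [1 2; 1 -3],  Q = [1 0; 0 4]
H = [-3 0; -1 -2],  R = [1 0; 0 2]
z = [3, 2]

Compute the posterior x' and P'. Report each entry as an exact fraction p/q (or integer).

x̄ = F·x = [-8, 7]
P̄ = F·P·Fᵀ + Q = [19 -22; -22 42]
y = z − H·x̄ = [-21, 8]
S = H·P̄·Hᵀ + R = [172 -75; -75 101]
K = P̄·Hᵀ·S⁻¹ = [-3882/11747 25/11747; 2016/11747 -5714/11747]
x' = x̄ + K·y = [-12254/11747, -5819/11747]
P' = (I − K·H)·P̄ = [1294/11747 -672/11747; -672/11747 6050/11747]

x' = [-12254/11747, -5819/11747]
P' = [1294/11747 -672/11747; -672/11747 6050/11747]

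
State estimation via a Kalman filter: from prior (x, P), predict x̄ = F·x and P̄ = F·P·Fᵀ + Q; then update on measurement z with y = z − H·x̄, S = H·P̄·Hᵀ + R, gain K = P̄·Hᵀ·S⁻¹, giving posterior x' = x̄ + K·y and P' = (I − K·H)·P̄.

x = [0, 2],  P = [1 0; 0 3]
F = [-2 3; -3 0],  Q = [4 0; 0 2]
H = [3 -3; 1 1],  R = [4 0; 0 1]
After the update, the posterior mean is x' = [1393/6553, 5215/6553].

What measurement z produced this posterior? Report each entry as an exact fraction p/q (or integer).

x̄ = F·x = [6, 0]
P̄ = F·P·Fᵀ + Q = [35 6; 6 11]
S = H·P̄·Hᵀ + R = [310 72; 72 59]
K = P̄·Hᵀ·S⁻¹ = [2181/13106 3223/6553; -2109/13106 3175/6553]
x' − x̄ = [-37925/6553, 5215/6553] = K·y
y = (KᵀK)⁻¹·Kᵀ·(x' − x̄) = [-20, -5]
z = y + H·x̄ = [-20, -5] + [18, 6] = [-2, 1]

z = [-2, 1]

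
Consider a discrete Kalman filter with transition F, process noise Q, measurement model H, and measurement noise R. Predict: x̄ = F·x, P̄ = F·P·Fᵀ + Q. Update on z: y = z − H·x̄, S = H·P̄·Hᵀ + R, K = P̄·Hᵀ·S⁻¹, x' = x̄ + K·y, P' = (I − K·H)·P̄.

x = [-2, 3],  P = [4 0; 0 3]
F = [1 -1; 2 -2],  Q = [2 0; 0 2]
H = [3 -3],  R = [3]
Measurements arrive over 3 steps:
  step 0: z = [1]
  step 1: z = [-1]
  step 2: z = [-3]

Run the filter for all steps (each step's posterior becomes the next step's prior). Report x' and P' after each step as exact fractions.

step 0: x' = [-50/17, -58/17], P' = [231/34 118/17; 118/17 126/17]
step 1: x' = [13/25, 82/95], P' = [43/25 8/5; 8/5 34/19]
step 2: x' = [-2753/3308, 59/827], P' = [11207/6616 2601/1654; 2601/1654 1456/827]

step 0: x̄ = F·x = [-5, -10]
step 0: P̄ = F·P·Fᵀ + Q = [9 14; 14 30]
step 0: y = z − H·x̄ = [-14]
step 0: S = H·P̄·Hᵀ + R = [102]
step 0: K = P̄·Hᵀ·S⁻¹ = [-5/34; -8/17]
step 0: x' = x̄ + K·y = [-50/17, -58/17]
step 0: P' = (I − K·H)·P̄ = [231/34 118/17; 118/17 126/17]
step 1: x̄ = F·x = [8/17, 16/17]
step 1: P̄ = F·P·Fᵀ + Q = [79/34 11/17; 11/17 56/17]
step 1: y = z − H·x̄ = [7/17]
step 1: S = H·P̄·Hᵀ + R = [1425/34]
step 1: K = P̄·Hᵀ·S⁻¹ = [3/25; -18/95]
step 1: x' = x̄ + K·y = [13/25, 82/95]
step 1: P' = (I − K·H)·P̄ = [43/25 8/5; 8/5 34/19]
step 2: x̄ = F·x = [-163/475, -326/475]
step 2: P̄ = F·P·Fᵀ + Q = [1097/475 294/475; 294/475 1538/475]
step 2: y = z − H·x̄ = [-1914/475]
step 2: S = H·P̄·Hᵀ + R = [19848/475]
step 2: K = P̄·Hᵀ·S⁻¹ = [803/6616; -311/1654]
step 2: x' = x̄ + K·y = [-2753/3308, 59/827]
step 2: P' = (I − K·H)·P̄ = [11207/6616 2601/1654; 2601/1654 1456/827]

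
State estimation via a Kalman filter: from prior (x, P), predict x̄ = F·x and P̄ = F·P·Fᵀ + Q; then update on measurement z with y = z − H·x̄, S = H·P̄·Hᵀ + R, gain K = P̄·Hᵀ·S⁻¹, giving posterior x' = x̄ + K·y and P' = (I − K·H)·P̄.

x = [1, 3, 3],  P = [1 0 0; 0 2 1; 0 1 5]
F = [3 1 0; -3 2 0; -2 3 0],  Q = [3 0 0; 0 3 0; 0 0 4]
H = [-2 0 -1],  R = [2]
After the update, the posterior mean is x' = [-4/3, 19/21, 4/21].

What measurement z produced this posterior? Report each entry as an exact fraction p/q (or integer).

x̄ = F·x = [6, 3, 7]
P̄ = F·P·Fᵀ + Q = [14 -5 0; -5 20 18; 0 18 26]
S = H·P̄·Hᵀ + R = [84]
K = P̄·Hᵀ·S⁻¹ = [-1/3; -2/21; -13/42]
x' − x̄ = [-22/3, -44/21, -143/21] = K·y
y = (KᵀK)⁻¹·Kᵀ·(x' − x̄) = [22]
z = y + H·x̄ = [22] + [-19] = [3]

z = [3]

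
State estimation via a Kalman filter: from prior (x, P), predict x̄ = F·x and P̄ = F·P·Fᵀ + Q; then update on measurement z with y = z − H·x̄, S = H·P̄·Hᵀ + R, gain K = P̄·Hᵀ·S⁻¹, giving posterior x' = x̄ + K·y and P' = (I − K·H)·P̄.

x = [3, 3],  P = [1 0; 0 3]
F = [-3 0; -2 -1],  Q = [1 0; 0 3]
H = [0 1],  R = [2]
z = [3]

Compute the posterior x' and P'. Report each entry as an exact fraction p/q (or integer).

x̄ = F·x = [-9, -9]
P̄ = F·P·Fᵀ + Q = [10 6; 6 10]
y = z − H·x̄ = [12]
S = H·P̄·Hᵀ + R = [12]
K = P̄·Hᵀ·S⁻¹ = [1/2; 5/6]
x' = x̄ + K·y = [-3, 1]
P' = (I − K·H)·P̄ = [7 1; 1 5/3]

x' = [-3, 1]
P' = [7 1; 1 5/3]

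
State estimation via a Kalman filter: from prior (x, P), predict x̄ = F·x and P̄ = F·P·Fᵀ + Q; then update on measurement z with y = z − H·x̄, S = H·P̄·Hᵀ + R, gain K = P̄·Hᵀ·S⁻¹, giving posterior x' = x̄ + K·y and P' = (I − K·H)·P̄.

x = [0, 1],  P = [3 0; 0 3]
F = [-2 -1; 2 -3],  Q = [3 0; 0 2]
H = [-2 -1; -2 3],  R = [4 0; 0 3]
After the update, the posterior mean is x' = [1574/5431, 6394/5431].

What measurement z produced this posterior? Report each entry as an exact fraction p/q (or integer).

z = [-2, 3]

x̄ = F·x = [-1, -3]
P̄ = F·P·Fᵀ + Q = [18 -3; -3 41]
S = H·P̄·Hᵀ + R = [105 -39; -39 480]
K = P̄·Hᵀ·S⁻¹ = [-1955/5431 -668/5431; -3923/16293 4060/16293]
x' − x̄ = [7005/5431, 22687/5431] = K·y
y = (KᵀK)⁻¹·Kᵀ·(x' − x̄) = [-7, 10]
z = y + H·x̄ = [-7, 10] + [5, -7] = [-2, 3]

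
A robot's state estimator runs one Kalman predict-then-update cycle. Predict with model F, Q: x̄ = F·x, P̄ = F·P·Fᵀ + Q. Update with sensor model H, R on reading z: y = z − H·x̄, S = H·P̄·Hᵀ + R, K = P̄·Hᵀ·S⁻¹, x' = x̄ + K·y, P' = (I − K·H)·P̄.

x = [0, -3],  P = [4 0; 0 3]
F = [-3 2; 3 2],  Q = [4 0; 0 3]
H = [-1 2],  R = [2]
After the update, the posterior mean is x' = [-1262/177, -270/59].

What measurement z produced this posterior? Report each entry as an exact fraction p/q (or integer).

z = [-2]

x̄ = F·x = [-6, -6]
P̄ = F·P·Fᵀ + Q = [52 -24; -24 51]
S = H·P̄·Hᵀ + R = [354]
K = P̄·Hᵀ·S⁻¹ = [-50/177; 21/59]
x' − x̄ = [-200/177, 84/59] = K·y
y = (KᵀK)⁻¹·Kᵀ·(x' − x̄) = [4]
z = y + H·x̄ = [4] + [-6] = [-2]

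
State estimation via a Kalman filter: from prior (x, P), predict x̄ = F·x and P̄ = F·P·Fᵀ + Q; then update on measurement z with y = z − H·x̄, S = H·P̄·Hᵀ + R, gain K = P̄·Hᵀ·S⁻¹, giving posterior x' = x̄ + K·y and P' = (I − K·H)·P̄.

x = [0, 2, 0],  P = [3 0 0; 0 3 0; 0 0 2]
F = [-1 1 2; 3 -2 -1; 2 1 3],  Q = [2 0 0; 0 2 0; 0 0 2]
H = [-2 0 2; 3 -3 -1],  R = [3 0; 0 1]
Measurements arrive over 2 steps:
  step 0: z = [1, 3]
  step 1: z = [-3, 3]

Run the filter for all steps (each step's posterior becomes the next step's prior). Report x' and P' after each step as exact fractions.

step 0: x̄ = F·x = [2, -4, 2]
step 0: P̄ = F·P·Fᵀ + Q = [16 -19 9; -19 43 6; 9 6 35]
step 0: y = z − H·x̄ = [1, -13]
step 0: S = H·P̄·Hᵀ + R = [135 -244; -244 891]
step 0: K = P̄·Hᵀ·S⁻¹ = [10950/60749 9544/60749; -2298/60749 -13720/60749; 3076/4673 706/4673]
step 0: x' = x̄ + K·y = [8376/60749, -66934/60749, 3244/4673]
step 0: P' = (I − K·H)·P̄ = [209060/60749 130717/60749 17345/4673; 130717/60749 92867/60749 9790/4673; 17345/4673 9790/4673 21959/4673]
step 1: x̄ = F·x = [9034/60749, 116824/60749, 76334/60749]
step 1: P̄ = F·P·Fᵀ + Q = [910999/60749 211782/60749 2380101/60749; 211782/60749 247539/60749 769013/60749; 2380101/60749 769013/60749 7612116/60749]
step 1: y = z − H·x̄ = [-316847/60749, 581951/60749]
step 1: S = H·P̄·Hᵀ + R = [15233899/60749 -4992804/60749; -4992804/60749 4621103/60749]
step 1: K = P̄·Hᵀ·S⁻¹ = [200291788/748478569 170654034/748478569; 12756250/748478569 -128149132/748478569; 567599418/748478569 163164828/748478569]
step 1: x' = x̄ + K·y = [701446756/748478569, 145219926/748478569, -456861428/748478569]
step 1: P' = (I − K·H)·P̄ = [2330348271/748478569 1396534942/748478569 2630785953/748478569; 1396534942/748478569 967361547/748478569 1415669317/748478569; 2630785953/748478569 1415669317/748478569 3482185080/748478569]

step 0: x' = [8376/60749, -66934/60749, 3244/4673], P' = [209060/60749 130717/60749 17345/4673; 130717/60749 92867/60749 9790/4673; 17345/4673 9790/4673 21959/4673]
step 1: x' = [701446756/748478569, 145219926/748478569, -456861428/748478569], P' = [2330348271/748478569 1396534942/748478569 2630785953/748478569; 1396534942/748478569 967361547/748478569 1415669317/748478569; 2630785953/748478569 1415669317/748478569 3482185080/748478569]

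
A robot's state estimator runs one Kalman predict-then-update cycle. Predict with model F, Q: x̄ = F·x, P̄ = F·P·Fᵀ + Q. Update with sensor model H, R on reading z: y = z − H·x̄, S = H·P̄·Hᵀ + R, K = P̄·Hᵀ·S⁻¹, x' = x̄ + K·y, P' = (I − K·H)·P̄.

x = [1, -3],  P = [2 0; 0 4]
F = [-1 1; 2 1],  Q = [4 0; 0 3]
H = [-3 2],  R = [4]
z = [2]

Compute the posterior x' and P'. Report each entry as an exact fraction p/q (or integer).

x̄ = F·x = [-4, -1]
P̄ = F·P·Fᵀ + Q = [10 0; 0 15]
y = z − H·x̄ = [-8]
S = H·P̄·Hᵀ + R = [154]
K = P̄·Hᵀ·S⁻¹ = [-15/77; 15/77]
x' = x̄ + K·y = [-188/77, -197/77]
P' = (I − K·H)·P̄ = [320/77 450/77; 450/77 705/77]

x' = [-188/77, -197/77]
P' = [320/77 450/77; 450/77 705/77]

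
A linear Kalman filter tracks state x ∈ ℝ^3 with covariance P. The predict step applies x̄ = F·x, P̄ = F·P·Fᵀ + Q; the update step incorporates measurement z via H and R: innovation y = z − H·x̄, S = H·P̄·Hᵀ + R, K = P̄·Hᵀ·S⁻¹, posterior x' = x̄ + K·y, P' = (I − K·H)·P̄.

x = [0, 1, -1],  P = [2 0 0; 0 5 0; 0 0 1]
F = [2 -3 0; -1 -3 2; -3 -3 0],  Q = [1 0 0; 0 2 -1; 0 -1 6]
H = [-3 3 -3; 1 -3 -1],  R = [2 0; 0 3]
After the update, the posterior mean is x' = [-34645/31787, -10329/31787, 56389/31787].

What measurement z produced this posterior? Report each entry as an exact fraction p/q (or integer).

x̄ = F·x = [-3, -5, -3]
P̄ = F·P·Fᵀ + Q = [54 41 33; 41 53 50; 33 50 69]
S = H·P̄·Hᵀ + R = [542 360; 360 591]
K = P̄·Hᵀ·S⁻¹ = [-7473/31787 -934/31787; -1149/31787 -8336/31787; -4206/31787 -7442/31787]
x' − x̄ = [60716/31787, 148606/31787, 151750/31787] = K·y
y = (KᵀK)⁻¹·Kᵀ·(x' − x̄) = [-6, -17]
z = y + H·x̄ = [-6, -17] + [3, 15] = [-3, -2]

z = [-3, -2]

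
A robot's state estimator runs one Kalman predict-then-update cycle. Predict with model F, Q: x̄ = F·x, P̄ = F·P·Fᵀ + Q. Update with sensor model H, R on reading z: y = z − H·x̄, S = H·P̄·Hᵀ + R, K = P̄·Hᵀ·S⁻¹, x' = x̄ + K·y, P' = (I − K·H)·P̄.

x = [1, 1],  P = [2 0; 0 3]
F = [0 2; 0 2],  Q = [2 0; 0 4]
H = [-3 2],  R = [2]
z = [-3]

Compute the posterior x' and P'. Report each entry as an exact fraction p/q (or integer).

x̄ = F·x = [2, 2]
P̄ = F·P·Fᵀ + Q = [14 12; 12 16]
y = z − H·x̄ = [-1]
S = H·P̄·Hᵀ + R = [48]
K = P̄·Hᵀ·S⁻¹ = [-3/8; -1/12]
x' = x̄ + K·y = [19/8, 25/12]
P' = (I − K·H)·P̄ = [29/4 21/2; 21/2 47/3]

x' = [19/8, 25/12]
P' = [29/4 21/2; 21/2 47/3]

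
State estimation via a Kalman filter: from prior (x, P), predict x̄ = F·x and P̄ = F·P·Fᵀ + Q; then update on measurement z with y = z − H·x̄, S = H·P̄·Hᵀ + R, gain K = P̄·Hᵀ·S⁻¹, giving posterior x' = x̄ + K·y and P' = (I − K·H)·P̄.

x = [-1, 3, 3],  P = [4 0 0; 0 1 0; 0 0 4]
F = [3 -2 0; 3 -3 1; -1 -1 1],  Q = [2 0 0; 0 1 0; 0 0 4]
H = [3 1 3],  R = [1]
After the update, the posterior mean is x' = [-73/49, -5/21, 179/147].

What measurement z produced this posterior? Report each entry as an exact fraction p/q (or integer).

x̄ = F·x = [-9, -9, 1]
P̄ = F·P·Fᵀ + Q = [42 42 -10; 42 50 -5; -10 -5 13]
S = H·P̄·Hᵀ + R = [588]
K = P̄·Hᵀ·S⁻¹ = [23/98; 23/84; 1/147]
x' − x̄ = [368/49, 184/21, 32/147] = K·y
y = (KᵀK)⁻¹·Kᵀ·(x' − x̄) = [32]
z = y + H·x̄ = [32] + [-33] = [-1]

z = [-1]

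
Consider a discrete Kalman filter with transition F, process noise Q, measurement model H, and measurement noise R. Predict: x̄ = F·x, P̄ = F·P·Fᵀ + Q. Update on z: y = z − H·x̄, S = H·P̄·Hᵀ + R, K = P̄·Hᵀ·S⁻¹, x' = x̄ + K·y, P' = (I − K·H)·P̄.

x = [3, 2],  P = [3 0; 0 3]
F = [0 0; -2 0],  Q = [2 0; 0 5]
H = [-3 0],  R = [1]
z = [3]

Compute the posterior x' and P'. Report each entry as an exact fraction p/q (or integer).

x̄ = F·x = [0, -6]
P̄ = F·P·Fᵀ + Q = [2 0; 0 17]
y = z − H·x̄ = [3]
S = H·P̄·Hᵀ + R = [19]
K = P̄·Hᵀ·S⁻¹ = [-6/19; 0]
x' = x̄ + K·y = [-18/19, -6]
P' = (I − K·H)·P̄ = [2/19 0; 0 17]

x' = [-18/19, -6]
P' = [2/19 0; 0 17]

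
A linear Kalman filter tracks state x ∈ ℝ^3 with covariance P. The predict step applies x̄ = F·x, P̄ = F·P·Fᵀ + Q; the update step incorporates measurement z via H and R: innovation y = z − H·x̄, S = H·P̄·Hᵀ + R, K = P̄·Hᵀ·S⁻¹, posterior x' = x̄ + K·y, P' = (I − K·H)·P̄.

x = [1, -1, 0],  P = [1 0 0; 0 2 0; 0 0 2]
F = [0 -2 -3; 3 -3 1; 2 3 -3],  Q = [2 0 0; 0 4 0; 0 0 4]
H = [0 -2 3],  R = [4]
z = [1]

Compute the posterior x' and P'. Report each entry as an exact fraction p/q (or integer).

x' = [398/187, 642/187, 485/187]
P' = [5227/187 1302/187 870/187; 1302/187 2571/187 1674/187; 870/187 1674/187 1172/187]

x̄ = F·x = [2, 6, -1]
P̄ = F·P·Fᵀ + Q = [28 6 6; 6 33 -18; 6 -18 44]
y = z − H·x̄ = [16]
S = H·P̄·Hᵀ + R = [748]
K = P̄·Hᵀ·S⁻¹ = [3/374; -30/187; 42/187]
x' = x̄ + K·y = [398/187, 642/187, 485/187]
P' = (I − K·H)·P̄ = [5227/187 1302/187 870/187; 1302/187 2571/187 1674/187; 870/187 1674/187 1172/187]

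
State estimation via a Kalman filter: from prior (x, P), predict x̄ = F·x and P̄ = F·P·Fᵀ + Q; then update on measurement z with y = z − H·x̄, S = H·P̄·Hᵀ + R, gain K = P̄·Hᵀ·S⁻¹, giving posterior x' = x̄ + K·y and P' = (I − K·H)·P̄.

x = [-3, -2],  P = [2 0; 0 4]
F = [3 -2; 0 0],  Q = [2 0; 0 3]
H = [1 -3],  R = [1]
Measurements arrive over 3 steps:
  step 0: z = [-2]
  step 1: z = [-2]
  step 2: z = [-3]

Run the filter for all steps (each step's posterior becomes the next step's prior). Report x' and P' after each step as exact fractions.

step 0: x̄ = F·x = [-5, 0]
step 0: P̄ = F·P·Fᵀ + Q = [36 0; 0 3]
step 0: y = z − H·x̄ = [3]
step 0: S = H·P̄·Hᵀ + R = [64]
step 0: K = P̄·Hᵀ·S⁻¹ = [9/16; -9/64]
step 0: x' = x̄ + K·y = [-53/16, -27/64]
step 0: P' = (I − K·H)·P̄ = [63/4 81/16; 81/16 111/64]
step 1: x̄ = F·x = [-291/32, 0]
step 1: P̄ = F·P·Fᵀ + Q = [1439/16 0; 0 3]
step 1: y = z − H·x̄ = [227/32]
step 1: S = H·P̄·Hᵀ + R = [1887/16]
step 1: K = P̄·Hᵀ·S⁻¹ = [1439/1887; -48/629]
step 1: x' = x̄ + K·y = [-6952/1887, -681/1258]
step 1: P' = (I − K·H)·P̄ = [40292/1887 4317/629; 4317/629 1455/629]
step 2: x̄ = F·x = [-6271/629, 0]
step 2: P̄ = F·P·Fᵀ + Q = [76150/629 0; 0 3]
step 2: y = z − H·x̄ = [4384/629]
step 2: S = H·P̄·Hᵀ + R = [93762/629]
step 2: K = P̄·Hᵀ·S⁻¹ = [38075/46881; -629/10418]
step 2: x' = x̄ + K·y = [-202019/46881, -2192/5209]
step 2: P' = (I − K·H)·P̄ = [1066100/46881 38075/5209; 38075/5209 25593/10418]

step 0: x' = [-53/16, -27/64], P' = [63/4 81/16; 81/16 111/64]
step 1: x' = [-6952/1887, -681/1258], P' = [40292/1887 4317/629; 4317/629 1455/629]
step 2: x' = [-202019/46881, -2192/5209], P' = [1066100/46881 38075/5209; 38075/5209 25593/10418]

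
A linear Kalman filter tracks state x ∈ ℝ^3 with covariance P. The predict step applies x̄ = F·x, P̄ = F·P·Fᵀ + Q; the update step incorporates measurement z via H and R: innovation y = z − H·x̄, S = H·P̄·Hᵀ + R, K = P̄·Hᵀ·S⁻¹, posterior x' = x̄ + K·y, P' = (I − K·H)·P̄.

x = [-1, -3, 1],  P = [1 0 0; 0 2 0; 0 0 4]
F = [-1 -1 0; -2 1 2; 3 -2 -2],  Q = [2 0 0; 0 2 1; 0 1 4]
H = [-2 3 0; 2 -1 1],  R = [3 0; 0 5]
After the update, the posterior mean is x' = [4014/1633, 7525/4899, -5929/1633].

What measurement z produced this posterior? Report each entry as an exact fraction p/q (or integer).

z = [-1, -2]

x̄ = F·x = [4, 1, 1]
P̄ = F·P·Fᵀ + Q = [5 0 1; 0 24 -25; 1 -25 37]
S = H·P̄·Hᵀ + R = [239 -169; -169 140]
K = P̄·Hᵀ·S⁻¹ = [153/1633 313/1633; 1799/4899 457/4899; 12/1633 761/1633]
x' − x̄ = [-2518/1633, 2626/4899, -7562/1633] = K·y
y = (KᵀK)⁻¹·Kᵀ·(x' − x̄) = [4, -10]
z = y + H·x̄ = [4, -10] + [-5, 8] = [-1, -2]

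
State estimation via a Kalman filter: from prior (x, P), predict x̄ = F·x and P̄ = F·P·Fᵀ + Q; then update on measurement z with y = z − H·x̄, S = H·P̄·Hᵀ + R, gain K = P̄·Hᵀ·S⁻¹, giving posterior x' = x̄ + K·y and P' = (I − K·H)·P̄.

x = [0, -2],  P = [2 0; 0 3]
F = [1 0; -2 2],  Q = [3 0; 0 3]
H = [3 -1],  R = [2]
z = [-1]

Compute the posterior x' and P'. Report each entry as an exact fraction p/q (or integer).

x' = [-95/94, -201/94]
P' = [109/94 289/94; 289/94 937/94]

x̄ = F·x = [0, -4]
P̄ = F·P·Fᵀ + Q = [5 -4; -4 23]
y = z − H·x̄ = [-5]
S = H·P̄·Hᵀ + R = [94]
K = P̄·Hᵀ·S⁻¹ = [19/94; -35/94]
x' = x̄ + K·y = [-95/94, -201/94]
P' = (I − K·H)·P̄ = [109/94 289/94; 289/94 937/94]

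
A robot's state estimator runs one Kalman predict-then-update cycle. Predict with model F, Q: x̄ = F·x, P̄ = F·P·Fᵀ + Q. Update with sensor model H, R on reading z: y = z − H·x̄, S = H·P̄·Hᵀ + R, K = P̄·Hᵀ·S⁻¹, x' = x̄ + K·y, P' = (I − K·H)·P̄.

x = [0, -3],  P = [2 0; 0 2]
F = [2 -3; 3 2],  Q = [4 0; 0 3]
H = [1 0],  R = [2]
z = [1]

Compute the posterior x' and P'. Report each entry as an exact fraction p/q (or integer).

x' = [3/2, -6]
P' = [15/8 0; 0 29]

x̄ = F·x = [9, -6]
P̄ = F·P·Fᵀ + Q = [30 0; 0 29]
y = z − H·x̄ = [-8]
S = H·P̄·Hᵀ + R = [32]
K = P̄·Hᵀ·S⁻¹ = [15/16; 0]
x' = x̄ + K·y = [3/2, -6]
P' = (I − K·H)·P̄ = [15/8 0; 0 29]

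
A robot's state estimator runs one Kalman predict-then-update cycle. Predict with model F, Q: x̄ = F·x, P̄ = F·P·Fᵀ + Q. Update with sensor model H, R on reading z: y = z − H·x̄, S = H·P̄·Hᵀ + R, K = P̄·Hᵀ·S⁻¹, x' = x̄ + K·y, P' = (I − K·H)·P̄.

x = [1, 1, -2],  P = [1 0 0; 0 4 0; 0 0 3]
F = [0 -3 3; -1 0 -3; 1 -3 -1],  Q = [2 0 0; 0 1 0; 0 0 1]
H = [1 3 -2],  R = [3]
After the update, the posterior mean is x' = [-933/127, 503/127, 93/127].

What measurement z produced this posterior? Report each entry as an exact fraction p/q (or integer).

x̄ = F·x = [-9, 5, 0]
P̄ = F·P·Fᵀ + Q = [65 -27 27; -27 29 8; 27 8 41]
S = H·P̄·Hᵀ + R = [127]
K = P̄·Hᵀ·S⁻¹ = [-70/127; 44/127; -31/127]
x' − x̄ = [210/127, -132/127, 93/127] = K·y
y = (KᵀK)⁻¹·Kᵀ·(x' − x̄) = [-3]
z = y + H·x̄ = [-3] + [6] = [3]

z = [3]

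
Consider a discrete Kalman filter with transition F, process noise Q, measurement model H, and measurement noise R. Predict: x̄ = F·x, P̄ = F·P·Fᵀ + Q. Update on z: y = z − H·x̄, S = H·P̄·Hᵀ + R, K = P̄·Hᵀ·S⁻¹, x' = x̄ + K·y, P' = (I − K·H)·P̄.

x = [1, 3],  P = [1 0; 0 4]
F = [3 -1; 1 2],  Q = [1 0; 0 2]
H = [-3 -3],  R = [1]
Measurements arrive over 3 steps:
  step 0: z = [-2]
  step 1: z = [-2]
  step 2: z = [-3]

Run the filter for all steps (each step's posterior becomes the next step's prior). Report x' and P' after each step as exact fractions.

step 0: x̄ = F·x = [0, 7]
step 0: P̄ = F·P·Fᵀ + Q = [14 -5; -5 19]
step 0: y = z − H·x̄ = [19]
step 0: S = H·P̄·Hᵀ + R = [208]
step 0: K = P̄·Hᵀ·S⁻¹ = [-27/208; -21/104]
step 0: x' = x̄ + K·y = [-513/208, 329/104]
step 0: P' = (I − K·H)·P̄ = [2183/208 -1087/104; -1087/104 547/52]
step 1: x̄ = F·x = [-169/16, 803/208]
step 1: P̄ = F·P·Fᵀ + Q = [2699/16 -669/16; -669/16 2655/208]
step 1: y = z − H·x̄ = [-2299/104]
step 1: S = H·P̄·Hᵀ + R = [45835/52]
step 1: K = P̄·Hᵀ·S⁻¹ = [-7917/18334; 9063/91670]
step 1: x' = x̄ + K·y = [-37283/36668, 307109/183340]
step 1: P' = (I − K·H)·P̄ = [158617/36668 -153339/36668; -153339/36668 760653/183340]
step 2: x̄ = F·x = [-433177/91670, 427803/183340]
step 2: P̄ = F·P·Fᵀ + Q = [3170482/45835 -1487763/91670; -1487763/91670 1135597/183340]
step 2: y = z − H·x̄ = [-1865673/183340]
step 2: S = H·P̄·Hᵀ + R = [70981597/183340]
step 2: K = P̄·Hᵀ·S⁻¹ = [-29119206/70981597; 5519787/70981597]
step 2: x' = x̄ + K·y = [-39098255/70981597, 109457961/70981597]
step 2: P' = (I − K·H)·P̄ = [285018787/70981597 -275312385/70981597; -275312385/70981597 273472456/70981597]

step 0: x' = [-513/208, 329/104], P' = [2183/208 -1087/104; -1087/104 547/52]
step 1: x' = [-37283/36668, 307109/183340], P' = [158617/36668 -153339/36668; -153339/36668 760653/183340]
step 2: x' = [-39098255/70981597, 109457961/70981597], P' = [285018787/70981597 -275312385/70981597; -275312385/70981597 273472456/70981597]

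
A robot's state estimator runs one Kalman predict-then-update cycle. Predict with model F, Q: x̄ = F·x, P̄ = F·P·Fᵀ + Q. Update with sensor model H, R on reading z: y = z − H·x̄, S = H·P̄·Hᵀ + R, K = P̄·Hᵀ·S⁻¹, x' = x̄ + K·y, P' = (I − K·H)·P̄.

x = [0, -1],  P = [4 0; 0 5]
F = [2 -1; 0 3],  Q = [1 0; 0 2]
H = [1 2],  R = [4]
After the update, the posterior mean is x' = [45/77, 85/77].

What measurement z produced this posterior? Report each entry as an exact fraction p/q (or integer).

z = [3]

x̄ = F·x = [1, -3]
P̄ = F·P·Fᵀ + Q = [22 -15; -15 47]
S = H·P̄·Hᵀ + R = [154]
K = P̄·Hᵀ·S⁻¹ = [-4/77; 79/154]
x' − x̄ = [-32/77, 316/77] = K·y
y = (KᵀK)⁻¹·Kᵀ·(x' − x̄) = [8]
z = y + H·x̄ = [8] + [-5] = [3]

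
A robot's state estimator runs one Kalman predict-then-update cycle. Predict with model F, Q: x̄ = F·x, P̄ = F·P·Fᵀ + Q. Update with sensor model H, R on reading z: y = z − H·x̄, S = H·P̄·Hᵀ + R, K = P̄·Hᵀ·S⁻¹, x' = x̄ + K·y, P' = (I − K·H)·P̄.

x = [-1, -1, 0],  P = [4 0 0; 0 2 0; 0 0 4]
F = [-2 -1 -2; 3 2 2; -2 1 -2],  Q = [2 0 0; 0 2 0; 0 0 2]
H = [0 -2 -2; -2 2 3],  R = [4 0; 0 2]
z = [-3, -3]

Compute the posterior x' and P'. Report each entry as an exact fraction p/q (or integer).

x' = [358/79, -304/79, 2593/553]
P' = [702/79 -928/79 1050/79; -928/79 1518/79 -1596/79; 1050/79 -1596/79 12132/553]

x̄ = F·x = [3, -5, 1]
P̄ = F·P·Fᵀ + Q = [36 -44 30; -44 62 -36; 30 -36 36]
y = z − H·x̄ = [-11, 10]
S = H·P̄·Hᵀ + R = [108 -160; -160 278]
K = P̄·Hᵀ·S⁻¹ = [-61/79 -55/79; 39/79 52/79; -480/553 -324/553]
x' = x̄ + K·y = [358/79, -304/79, 2593/553]
P' = (I − K·H)·P̄ = [702/79 -928/79 1050/79; -928/79 1518/79 -1596/79; 1050/79 -1596/79 12132/553]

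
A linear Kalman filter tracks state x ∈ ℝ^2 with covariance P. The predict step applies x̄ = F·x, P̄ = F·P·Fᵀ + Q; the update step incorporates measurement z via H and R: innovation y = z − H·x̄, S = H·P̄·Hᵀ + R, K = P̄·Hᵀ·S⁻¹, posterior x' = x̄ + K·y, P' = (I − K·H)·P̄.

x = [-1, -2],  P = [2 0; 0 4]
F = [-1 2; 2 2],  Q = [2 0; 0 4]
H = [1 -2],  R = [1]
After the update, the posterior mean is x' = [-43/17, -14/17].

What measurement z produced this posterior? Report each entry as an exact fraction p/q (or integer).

z = [-1]

x̄ = F·x = [-3, -6]
P̄ = F·P·Fᵀ + Q = [20 12; 12 28]
S = H·P̄·Hᵀ + R = [85]
K = P̄·Hᵀ·S⁻¹ = [-4/85; -44/85]
x' − x̄ = [8/17, 88/17] = K·y
y = (KᵀK)⁻¹·Kᵀ·(x' − x̄) = [-10]
z = y + H·x̄ = [-10] + [9] = [-1]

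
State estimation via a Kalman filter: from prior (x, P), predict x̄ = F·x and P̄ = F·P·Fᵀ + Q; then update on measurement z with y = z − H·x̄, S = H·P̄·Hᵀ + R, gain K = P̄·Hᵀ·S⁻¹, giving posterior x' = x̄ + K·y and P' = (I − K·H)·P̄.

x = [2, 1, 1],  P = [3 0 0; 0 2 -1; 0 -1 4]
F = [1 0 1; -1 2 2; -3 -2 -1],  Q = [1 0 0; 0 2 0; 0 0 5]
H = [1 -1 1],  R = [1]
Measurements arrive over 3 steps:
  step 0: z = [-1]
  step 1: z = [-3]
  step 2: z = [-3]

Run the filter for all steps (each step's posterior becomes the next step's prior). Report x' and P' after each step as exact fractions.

step 0: x' = [45/22, -45/44, -93/22], P' = [79/11 9/22 -76/11; 9/22 563/44 263/22; -76/11 263/22 215/11]
step 1: x' = [-195/5126, -17085/5126, -64239/10252], P' = [5531/2563 -1975/2563 -7913/2563; -1975/2563 110664/2563 110890/2563; -7913/2563 110890/2563 240037/5126]
step 2: x' = [-6325791/4006084, 316974/1001521, -4350489/4006084], P' = [4077465/2003042 2409371/2003042 -1995557/2003042; 2409371/2003042 63852145/4006084 14083448/1001521; -1995557/2003042 14083448/1001521 31141871/2003042]

step 0: x̄ = F·x = [3, 2, -9]
step 0: P̄ = F·P·Fᵀ + Q = [8 3 -11; 3 21 -1; -11 -1 40]
step 0: y = z − H·x̄ = [7]
step 0: S = H·P̄·Hᵀ + R = [44]
step 0: K = P̄·Hᵀ·S⁻¹ = [-3/22; -19/44; 15/22]
step 0: x' = x̄ + K·y = [45/22, -45/44, -93/22]
step 0: P' = (I − K·H)·P̄ = [79/11 9/22 -76/11; 9/22 563/44 263/22; -76/11 263/22 215/11]
step 1: x̄ = F·x = [-24/11, -138/11, 3/22]
step 1: P̄ = F·P·Fᵀ + Q = [153/11 547/11 -420/11; 547/11 2862/11 -1183/11; -420/11 -1183/11 1668/11]
step 1: y = z − H·x̄ = [-27/2]
step 1: S = H·P̄·Hᵀ + R = [466]
step 1: K = P̄·Hᵀ·S⁻¹ = [-37/233; -159/233; 221/466]
step 1: x' = x̄ + K·y = [-195/5126, -17085/5126, -64239/10252]
step 1: P' = (I − K·H)·P̄ = [5531/2563 -1975/2563 -7913/2563; -1975/2563 110664/2563 110890/2563; -7913/2563 110890/2563 240037/5126]
step 2: x̄ = F·x = [-64629/10252, -49107/2563, 12159/932]
step 2: P̄ = F·P·Fᵀ + Q = [224573/5126 444423/2563 -58689/466; 444423/2563 1860059/2563 -116725/233; -58689/466 -116725/233 181391/466]
step 2: y = z − H·x̄ = [-74076/2563]
step 2: S = H·P̄·Hᵀ + R = [4006084/2563]
step 2: K = P̄·Hᵀ·S⁻¹ = [-327463/2003042; -2699611/4006084; 489709/1001521]
step 2: x' = x̄ + K·y = [-6325791/4006084, 316974/1001521, -4350489/4006084]
step 2: P' = (I − K·H)·P̄ = [4077465/2003042 2409371/2003042 -1995557/2003042; 2409371/2003042 63852145/4006084 14083448/1001521; -1995557/2003042 14083448/1001521 31141871/2003042]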